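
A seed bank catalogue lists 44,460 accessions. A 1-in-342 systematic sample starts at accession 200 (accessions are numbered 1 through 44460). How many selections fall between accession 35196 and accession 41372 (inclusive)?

18

k = 342
First selection ≥ 35196: 200 + ⌈(35196−200)/342⌉·342 = 200 + 103×342 = 35426
Last selection ≤ 41372: 200 + ⌊(41372−200)/342⌋·342 = 200 + 120×342 = 41240
Count = 120 − 103 + 1 = 18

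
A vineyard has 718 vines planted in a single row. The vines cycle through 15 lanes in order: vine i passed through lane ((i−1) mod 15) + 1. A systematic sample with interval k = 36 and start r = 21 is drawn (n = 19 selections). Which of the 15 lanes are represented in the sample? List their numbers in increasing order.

3, 6, 9, 12, 15

Consecutive selections differ by k = 36, so their lane numbers differ by 36 mod 15 = 6.
gcd(36, 15) = 3, so the sample visits 15/3 = 5 distinct residues mod 15.
Start 21 is lane 6; the lanes hit are 3, 6, 9, 12, 15.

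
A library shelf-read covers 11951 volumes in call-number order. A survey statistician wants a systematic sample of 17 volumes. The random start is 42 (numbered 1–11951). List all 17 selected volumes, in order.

42, 745, 1448, 2151, 2854, 3557, 4260, 4963, 5666, 6369, 7072, 7775, 8478, 9181, 9884, 10587, 11290

k = N/n = 11951/17 = 703
volume 1: 42
volume 2: 42 + 703 = 745
volume 3: 745 + 703 = 1448
volume 4: 1448 + 703 = 2151
volume 5: 2151 + 703 = 2854
volume 6: 2854 + 703 = 3557
volume 7: 3557 + 703 = 4260
volume 8: 4260 + 703 = 4963
volume 9: 4963 + 703 = 5666
volume 10: 5666 + 703 = 6369
volume 11: 6369 + 703 = 7072
volume 12: 7072 + 703 = 7775
volume 13: 7775 + 703 = 8478
volume 14: 8478 + 703 = 9181
volume 15: 9181 + 703 = 9884
volume 16: 9884 + 703 = 10587
volume 17: 10587 + 703 = 11290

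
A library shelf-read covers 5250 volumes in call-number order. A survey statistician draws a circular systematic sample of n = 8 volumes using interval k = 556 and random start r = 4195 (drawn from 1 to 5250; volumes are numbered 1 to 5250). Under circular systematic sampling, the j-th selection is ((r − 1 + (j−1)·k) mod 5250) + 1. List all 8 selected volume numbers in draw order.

Selection 1: 4195
Selection 2: 4195 + 556 = 4751
Selection 3: 4751 + 556 = 5307 → 5307 − 5250 = 57
Selection 4: 57 + 556 = 613
Selection 5: 613 + 556 = 1169
Selection 6: 1169 + 556 = 1725
Selection 7: 1725 + 556 = 2281
Selection 8: 2281 + 556 = 2837

4195, 4751, 57, 613, 1169, 1725, 2281, 2837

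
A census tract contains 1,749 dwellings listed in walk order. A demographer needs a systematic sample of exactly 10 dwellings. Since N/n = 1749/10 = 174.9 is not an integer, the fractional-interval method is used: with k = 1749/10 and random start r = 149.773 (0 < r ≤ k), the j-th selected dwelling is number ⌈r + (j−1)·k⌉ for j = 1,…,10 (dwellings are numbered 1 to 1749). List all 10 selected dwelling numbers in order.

150, 325, 500, 675, 850, 1025, 1200, 1375, 1549, 1724

j=1: r + 0k = 149.773 → ⌈·⌉ = 150
j=2: r + 1k = 324.673 → ⌈·⌉ = 325
j=3: r + 2k = 499.573 → ⌈·⌉ = 500
j=4: r + 3k = 674.473 → ⌈·⌉ = 675
j=5: r + 4k = 849.373 → ⌈·⌉ = 850
j=6: r + 5k = 1024.273 → ⌈·⌉ = 1025
j=7: r + 6k = 1199.173 → ⌈·⌉ = 1200
j=8: r + 7k = 1374.073 → ⌈·⌉ = 1375
j=9: r + 8k = 1548.973 → ⌈·⌉ = 1549
j=10: r + 9k = 1723.873 → ⌈·⌉ = 1724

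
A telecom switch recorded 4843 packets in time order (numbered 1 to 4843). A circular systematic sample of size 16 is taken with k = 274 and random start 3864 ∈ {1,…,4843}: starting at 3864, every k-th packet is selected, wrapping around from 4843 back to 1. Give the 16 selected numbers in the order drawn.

3864, 4138, 4412, 4686, 117, 391, 665, 939, 1213, 1487, 1761, 2035, 2309, 2583, 2857, 3131

Selection 1: 3864
Selection 2: 3864 + 274 = 4138
Selection 3: 4138 + 274 = 4412
Selection 4: 4412 + 274 = 4686
Selection 5: 4686 + 274 = 4960 → 4960 − 4843 = 117
Selection 6: 117 + 274 = 391
Selection 7: 391 + 274 = 665
Selection 8: 665 + 274 = 939
Selection 9: 939 + 274 = 1213
Selection 10: 1213 + 274 = 1487
Selection 11: 1487 + 274 = 1761
Selection 12: 1761 + 274 = 2035
Selection 13: 2035 + 274 = 2309
Selection 14: 2309 + 274 = 2583
Selection 15: 2583 + 274 = 2857
Selection 16: 2857 + 274 = 3131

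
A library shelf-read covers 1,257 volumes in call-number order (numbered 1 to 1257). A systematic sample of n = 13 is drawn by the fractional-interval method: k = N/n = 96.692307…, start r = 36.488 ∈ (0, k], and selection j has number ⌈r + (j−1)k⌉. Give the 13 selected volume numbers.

37, 134, 230, 327, 424, 520, 617, 714, 811, 907, 1004, 1101, 1197

j=1: r + 0k = 36.488 → ⌈·⌉ = 37
j=2: r + 1k = 133.180307… → ⌈·⌉ = 134
j=3: r + 2k = 229.872615… → ⌈·⌉ = 230
j=4: r + 3k = 326.564923… → ⌈·⌉ = 327
j=5: r + 4k = 423.257230… → ⌈·⌉ = 424
j=6: r + 5k = 519.949538… → ⌈·⌉ = 520
j=7: r + 6k = 616.641846… → ⌈·⌉ = 617
j=8: r + 7k = 713.334153… → ⌈·⌉ = 714
j=9: r + 8k = 810.026461… → ⌈·⌉ = 811
j=10: r + 9k = 906.718769… → ⌈·⌉ = 907
j=11: r + 10k = 1003.411076… → ⌈·⌉ = 1004
j=12: r + 11k = 1100.103384… → ⌈·⌉ = 1101
j=13: r + 12k = 1196.795692… → ⌈·⌉ = 1197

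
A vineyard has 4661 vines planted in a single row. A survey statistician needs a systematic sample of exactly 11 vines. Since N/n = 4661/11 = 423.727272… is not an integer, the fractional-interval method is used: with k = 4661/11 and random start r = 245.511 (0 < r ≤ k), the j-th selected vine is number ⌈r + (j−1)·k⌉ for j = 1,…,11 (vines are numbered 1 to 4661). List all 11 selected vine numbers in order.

j=1: r + 0k = 245.511 → ⌈·⌉ = 246
j=2: r + 1k = 669.238272… → ⌈·⌉ = 670
j=3: r + 2k = 1092.965545… → ⌈·⌉ = 1093
j=4: r + 3k = 1516.692818… → ⌈·⌉ = 1517
j=5: r + 4k = 1940.420090… → ⌈·⌉ = 1941
j=6: r + 5k = 2364.147363… → ⌈·⌉ = 2365
j=7: r + 6k = 2787.874636… → ⌈·⌉ = 2788
j=8: r + 7k = 3211.601909… → ⌈·⌉ = 3212
j=9: r + 8k = 3635.329181… → ⌈·⌉ = 3636
j=10: r + 9k = 4059.056454… → ⌈·⌉ = 4060
j=11: r + 10k = 4482.783727… → ⌈·⌉ = 4483

246, 670, 1093, 1517, 1941, 2365, 2788, 3212, 3636, 4060, 4483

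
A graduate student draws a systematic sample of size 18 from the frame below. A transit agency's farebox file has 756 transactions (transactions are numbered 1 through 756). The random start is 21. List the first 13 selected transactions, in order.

k = N/n = 756/18 = 42
transaction 1: 21
transaction 2: 21 + 42 = 63
transaction 3: 63 + 42 = 105
transaction 4: 105 + 42 = 147
transaction 5: 147 + 42 = 189
transaction 6: 189 + 42 = 231
transaction 7: 231 + 42 = 273
transaction 8: 273 + 42 = 315
transaction 9: 315 + 42 = 357
transaction 10: 357 + 42 = 399
transaction 11: 399 + 42 = 441
transaction 12: 441 + 42 = 483
transaction 13: 483 + 42 = 525

21, 63, 105, 147, 189, 231, 273, 315, 357, 399, 441, 483, 525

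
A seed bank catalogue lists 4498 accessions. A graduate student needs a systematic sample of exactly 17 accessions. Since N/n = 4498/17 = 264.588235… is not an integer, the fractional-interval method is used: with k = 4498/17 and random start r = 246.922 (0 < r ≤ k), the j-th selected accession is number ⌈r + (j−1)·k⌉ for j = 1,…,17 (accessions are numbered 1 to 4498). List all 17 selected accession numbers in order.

j=1: r + 0k = 246.922 → ⌈·⌉ = 247
j=2: r + 1k = 511.510235… → ⌈·⌉ = 512
j=3: r + 2k = 776.098470… → ⌈·⌉ = 777
j=4: r + 3k = 1040.686705… → ⌈·⌉ = 1041
j=5: r + 4k = 1305.274941… → ⌈·⌉ = 1306
j=6: r + 5k = 1569.863176… → ⌈·⌉ = 1570
j=7: r + 6k = 1834.451411… → ⌈·⌉ = 1835
j=8: r + 7k = 2099.039647… → ⌈·⌉ = 2100
j=9: r + 8k = 2363.627882… → ⌈·⌉ = 2364
j=10: r + 9k = 2628.216117… → ⌈·⌉ = 2629
j=11: r + 10k = 2892.804352… → ⌈·⌉ = 2893
j=12: r + 11k = 3157.392588… → ⌈·⌉ = 3158
j=13: r + 12k = 3421.980823… → ⌈·⌉ = 3422
j=14: r + 13k = 3686.569058… → ⌈·⌉ = 3687
j=15: r + 14k = 3951.157294… → ⌈·⌉ = 3952
j=16: r + 15k = 4215.745529… → ⌈·⌉ = 4216
j=17: r + 16k = 4480.333764… → ⌈·⌉ = 4481

247, 512, 777, 1041, 1306, 1570, 1835, 2100, 2364, 2629, 2893, 3158, 3422, 3687, 3952, 4216, 4481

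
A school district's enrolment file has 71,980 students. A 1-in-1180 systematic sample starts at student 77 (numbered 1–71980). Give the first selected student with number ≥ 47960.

k = 1180
Steps past start: ⌈(47960 − 77)/1180⌉ = ⌈47883/1180⌉ = 41
Selected student: 77 + 41×1180 = 48457

48457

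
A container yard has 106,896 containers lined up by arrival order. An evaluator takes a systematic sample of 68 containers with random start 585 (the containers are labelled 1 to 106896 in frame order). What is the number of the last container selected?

105909

k = 106896/68 = 1572
68th selection = r + (68−1)·k = 585 + 67×1572 = 585 + 105324 = 105909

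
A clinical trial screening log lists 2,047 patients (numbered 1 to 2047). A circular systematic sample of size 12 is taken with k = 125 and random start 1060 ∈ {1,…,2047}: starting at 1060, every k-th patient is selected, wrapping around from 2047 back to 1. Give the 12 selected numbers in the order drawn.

1060, 1185, 1310, 1435, 1560, 1685, 1810, 1935, 13, 138, 263, 388

Selection 1: 1060
Selection 2: 1060 + 125 = 1185
Selection 3: 1185 + 125 = 1310
Selection 4: 1310 + 125 = 1435
Selection 5: 1435 + 125 = 1560
Selection 6: 1560 + 125 = 1685
Selection 7: 1685 + 125 = 1810
Selection 8: 1810 + 125 = 1935
Selection 9: 1935 + 125 = 2060 → 2060 − 2047 = 13
Selection 10: 13 + 125 = 138
Selection 11: 138 + 125 = 263
Selection 12: 263 + 125 = 388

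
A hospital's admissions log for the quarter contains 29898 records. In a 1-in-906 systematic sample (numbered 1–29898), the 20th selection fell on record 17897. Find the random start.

683

k = 906
r = 17897 − (20−1)×906 = 17897 − 17214 = 683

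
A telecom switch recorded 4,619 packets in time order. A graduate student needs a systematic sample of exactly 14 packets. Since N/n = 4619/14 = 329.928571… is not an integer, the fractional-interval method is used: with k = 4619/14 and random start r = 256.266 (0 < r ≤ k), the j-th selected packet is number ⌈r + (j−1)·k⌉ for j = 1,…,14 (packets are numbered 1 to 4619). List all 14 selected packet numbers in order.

257, 587, 917, 1247, 1576, 1906, 2236, 2566, 2896, 3226, 3556, 3886, 4216, 4546

j=1: r + 0k = 256.266 → ⌈·⌉ = 257
j=2: r + 1k = 586.194571… → ⌈·⌉ = 587
j=3: r + 2k = 916.123142… → ⌈·⌉ = 917
j=4: r + 3k = 1246.051714… → ⌈·⌉ = 1247
j=5: r + 4k = 1575.980285… → ⌈·⌉ = 1576
j=6: r + 5k = 1905.908857… → ⌈·⌉ = 1906
j=7: r + 6k = 2235.837428… → ⌈·⌉ = 2236
j=8: r + 7k = 2565.766 → ⌈·⌉ = 2566
j=9: r + 8k = 2895.694571… → ⌈·⌉ = 2896
j=10: r + 9k = 3225.623142… → ⌈·⌉ = 3226
j=11: r + 10k = 3555.551714… → ⌈·⌉ = 3556
j=12: r + 11k = 3885.480285… → ⌈·⌉ = 3886
j=13: r + 12k = 4215.408857… → ⌈·⌉ = 4216
j=14: r + 13k = 4545.337428… → ⌈·⌉ = 4546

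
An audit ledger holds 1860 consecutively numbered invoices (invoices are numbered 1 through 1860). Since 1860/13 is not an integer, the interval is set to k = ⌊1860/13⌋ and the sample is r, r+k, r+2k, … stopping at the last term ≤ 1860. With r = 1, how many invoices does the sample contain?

14

k = ⌊1860/13⌋ = 143
Achieved size = ⌊(1860 − 1)/143⌋ + 1 = ⌊1859/143⌋ + 1 = 13 + 1 = 14
(last selection: 1 + 13×143 = 1860 ≤ 1860; next would be 2003 > 1860)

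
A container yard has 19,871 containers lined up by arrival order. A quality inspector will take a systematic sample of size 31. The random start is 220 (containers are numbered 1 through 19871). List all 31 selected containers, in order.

220, 861, 1502, 2143, 2784, 3425, 4066, 4707, 5348, 5989, 6630, 7271, 7912, 8553, 9194, 9835, 10476, 11117, 11758, 12399, 13040, 13681, 14322, 14963, 15604, 16245, 16886, 17527, 18168, 18809, 19450

k = N/n = 19871/31 = 641
container 1: 220
container 2: 220 + 641 = 861
container 3: 861 + 641 = 1502
container 4: 1502 + 641 = 2143
container 5: 2143 + 641 = 2784
container 6: 2784 + 641 = 3425
container 7: 3425 + 641 = 4066
container 8: 4066 + 641 = 4707
container 9: 4707 + 641 = 5348
container 10: 5348 + 641 = 5989
container 11: 5989 + 641 = 6630
container 12: 6630 + 641 = 7271
container 13: 7271 + 641 = 7912
container 14: 7912 + 641 = 8553
container 15: 8553 + 641 = 9194
container 16: 9194 + 641 = 9835
container 17: 9835 + 641 = 10476
container 18: 10476 + 641 = 11117
container 19: 11117 + 641 = 11758
container 20: 11758 + 641 = 12399
container 21: 12399 + 641 = 13040
container 22: 13040 + 641 = 13681
container 23: 13681 + 641 = 14322
container 24: 14322 + 641 = 14963
container 25: 14963 + 641 = 15604
container 26: 15604 + 641 = 16245
container 27: 16245 + 641 = 16886
container 28: 16886 + 641 = 17527
container 29: 17527 + 641 = 18168
container 30: 18168 + 641 = 18809
container 31: 18809 + 641 = 19450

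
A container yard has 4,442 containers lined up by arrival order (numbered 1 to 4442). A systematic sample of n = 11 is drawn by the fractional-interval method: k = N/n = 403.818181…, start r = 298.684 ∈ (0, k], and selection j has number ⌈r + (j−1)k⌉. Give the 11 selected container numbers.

j=1: r + 0k = 298.684 → ⌈·⌉ = 299
j=2: r + 1k = 702.502181… → ⌈·⌉ = 703
j=3: r + 2k = 1106.320363… → ⌈·⌉ = 1107
j=4: r + 3k = 1510.138545… → ⌈·⌉ = 1511
j=5: r + 4k = 1913.956727… → ⌈·⌉ = 1914
j=6: r + 5k = 2317.774909… → ⌈·⌉ = 2318
j=7: r + 6k = 2721.593090… → ⌈·⌉ = 2722
j=8: r + 7k = 3125.411272… → ⌈·⌉ = 3126
j=9: r + 8k = 3529.229454… → ⌈·⌉ = 3530
j=10: r + 9k = 3933.047636… → ⌈·⌉ = 3934
j=11: r + 10k = 4336.865818… → ⌈·⌉ = 4337

299, 703, 1107, 1511, 1914, 2318, 2722, 3126, 3530, 3934, 4337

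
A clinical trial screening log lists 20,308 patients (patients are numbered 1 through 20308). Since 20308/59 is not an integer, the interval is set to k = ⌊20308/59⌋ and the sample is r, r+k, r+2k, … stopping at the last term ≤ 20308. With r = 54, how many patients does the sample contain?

59

k = ⌊20308/59⌋ = 344
Achieved size = ⌊(20308 − 54)/344⌋ + 1 = ⌊20254/344⌋ + 1 = 58 + 1 = 59
(last selection: 54 + 58×344 = 20006 ≤ 20308; next would be 20350 > 20308)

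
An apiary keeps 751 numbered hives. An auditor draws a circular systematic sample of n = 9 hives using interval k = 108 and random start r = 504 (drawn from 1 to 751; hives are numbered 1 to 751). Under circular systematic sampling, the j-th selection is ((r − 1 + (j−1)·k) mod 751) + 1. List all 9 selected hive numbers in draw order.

Selection 1: 504
Selection 2: 504 + 108 = 612
Selection 3: 612 + 108 = 720
Selection 4: 720 + 108 = 828 → 828 − 751 = 77
Selection 5: 77 + 108 = 185
Selection 6: 185 + 108 = 293
Selection 7: 293 + 108 = 401
Selection 8: 401 + 108 = 509
Selection 9: 509 + 108 = 617

504, 612, 720, 77, 185, 293, 401, 509, 617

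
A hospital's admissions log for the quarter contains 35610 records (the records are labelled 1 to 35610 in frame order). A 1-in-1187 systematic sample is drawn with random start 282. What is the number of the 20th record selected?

k = 1187
20th selection = r + (20−1)·k = 282 + 19×1187 = 282 + 22553 = 22835

22835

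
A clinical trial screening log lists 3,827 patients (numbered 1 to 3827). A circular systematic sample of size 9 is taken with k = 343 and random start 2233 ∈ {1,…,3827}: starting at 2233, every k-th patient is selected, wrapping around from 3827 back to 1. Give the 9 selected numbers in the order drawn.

2233, 2576, 2919, 3262, 3605, 121, 464, 807, 1150

Selection 1: 2233
Selection 2: 2233 + 343 = 2576
Selection 3: 2576 + 343 = 2919
Selection 4: 2919 + 343 = 3262
Selection 5: 3262 + 343 = 3605
Selection 6: 3605 + 343 = 3948 → 3948 − 3827 = 121
Selection 7: 121 + 343 = 464
Selection 8: 464 + 343 = 807
Selection 9: 807 + 343 = 1150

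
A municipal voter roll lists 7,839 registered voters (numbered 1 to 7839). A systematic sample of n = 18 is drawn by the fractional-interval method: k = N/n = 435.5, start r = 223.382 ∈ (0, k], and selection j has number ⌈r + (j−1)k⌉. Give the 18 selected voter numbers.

224, 659, 1095, 1530, 1966, 2401, 2837, 3272, 3708, 4143, 4579, 5014, 5450, 5885, 6321, 6756, 7192, 7627

j=1: r + 0k = 223.382 → ⌈·⌉ = 224
j=2: r + 1k = 658.882 → ⌈·⌉ = 659
j=3: r + 2k = 1094.382 → ⌈·⌉ = 1095
j=4: r + 3k = 1529.882 → ⌈·⌉ = 1530
j=5: r + 4k = 1965.382 → ⌈·⌉ = 1966
j=6: r + 5k = 2400.882 → ⌈·⌉ = 2401
j=7: r + 6k = 2836.382 → ⌈·⌉ = 2837
j=8: r + 7k = 3271.882 → ⌈·⌉ = 3272
j=9: r + 8k = 3707.382 → ⌈·⌉ = 3708
j=10: r + 9k = 4142.882 → ⌈·⌉ = 4143
j=11: r + 10k = 4578.382 → ⌈·⌉ = 4579
j=12: r + 11k = 5013.882 → ⌈·⌉ = 5014
j=13: r + 12k = 5449.382 → ⌈·⌉ = 5450
j=14: r + 13k = 5884.882 → ⌈·⌉ = 5885
j=15: r + 14k = 6320.382 → ⌈·⌉ = 6321
j=16: r + 15k = 6755.882 → ⌈·⌉ = 6756
j=17: r + 16k = 7191.382 → ⌈·⌉ = 7192
j=18: r + 17k = 7626.882 → ⌈·⌉ = 7627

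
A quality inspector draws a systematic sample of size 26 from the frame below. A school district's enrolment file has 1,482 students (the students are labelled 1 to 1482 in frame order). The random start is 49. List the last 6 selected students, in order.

1189, 1246, 1303, 1360, 1417, 1474

k = N/n = 1482/26 = 57
21st selection = 49 + 20×57 = 1189
22nd: 1189 + 57 = 1246
23rd: 1246 + 57 = 1303
24th: 1303 + 57 = 1360
25th: 1360 + 57 = 1417
26th: 1417 + 57 = 1474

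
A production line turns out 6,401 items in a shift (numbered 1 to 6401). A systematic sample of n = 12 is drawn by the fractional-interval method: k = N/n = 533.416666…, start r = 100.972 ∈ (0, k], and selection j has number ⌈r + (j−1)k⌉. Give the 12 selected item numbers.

101, 635, 1168, 1702, 2235, 2769, 3302, 3835, 4369, 4902, 5436, 5969

j=1: r + 0k = 100.972 → ⌈·⌉ = 101
j=2: r + 1k = 634.388666… → ⌈·⌉ = 635
j=3: r + 2k = 1167.805333… → ⌈·⌉ = 1168
j=4: r + 3k = 1701.222 → ⌈·⌉ = 1702
j=5: r + 4k = 2234.638666… → ⌈·⌉ = 2235
j=6: r + 5k = 2768.055333… → ⌈·⌉ = 2769
j=7: r + 6k = 3301.472 → ⌈·⌉ = 3302
j=8: r + 7k = 3834.888666… → ⌈·⌉ = 3835
j=9: r + 8k = 4368.305333… → ⌈·⌉ = 4369
j=10: r + 9k = 4901.722 → ⌈·⌉ = 4902
j=11: r + 10k = 5435.138666… → ⌈·⌉ = 5436
j=12: r + 11k = 5968.555333… → ⌈·⌉ = 5969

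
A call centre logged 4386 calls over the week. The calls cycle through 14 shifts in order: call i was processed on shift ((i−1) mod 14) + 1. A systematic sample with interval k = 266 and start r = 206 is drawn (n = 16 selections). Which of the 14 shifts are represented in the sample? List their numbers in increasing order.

10

Consecutive selections differ by k = 266, so their shift numbers differ by 266 mod 14 = 0.
gcd(266, 14) = 14, so the sample visits 14/14 = 1 distinct residues mod 14.
Start 206 is shift 10; the shifts hit are 10.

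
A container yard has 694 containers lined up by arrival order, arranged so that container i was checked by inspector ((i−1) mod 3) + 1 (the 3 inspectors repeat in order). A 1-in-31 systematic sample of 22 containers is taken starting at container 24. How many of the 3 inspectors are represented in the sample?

3

Consecutive selections differ by k = 31, so their inspector numbers differ by 31 mod 3 = 1.
gcd(31, 3) = 1, so the sample visits 3/1 = 3 distinct residues mod 3.
Start 24 is inspector 3; the inspectors hit are 1, 2, 3.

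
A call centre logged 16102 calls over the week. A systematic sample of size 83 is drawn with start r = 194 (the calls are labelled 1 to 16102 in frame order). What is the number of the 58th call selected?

11252

k = 16102/83 = 194
58th selection = r + (58−1)·k = 194 + 57×194 = 194 + 11058 = 11252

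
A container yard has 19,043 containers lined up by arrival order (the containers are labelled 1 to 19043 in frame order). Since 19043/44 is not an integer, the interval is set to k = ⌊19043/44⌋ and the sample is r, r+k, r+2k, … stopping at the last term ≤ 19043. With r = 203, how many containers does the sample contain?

k = ⌊19043/44⌋ = 432
Achieved size = ⌊(19043 − 203)/432⌋ + 1 = ⌊18840/432⌋ + 1 = 43 + 1 = 44
(last selection: 203 + 43×432 = 18779 ≤ 19043; next would be 19211 > 19043)

44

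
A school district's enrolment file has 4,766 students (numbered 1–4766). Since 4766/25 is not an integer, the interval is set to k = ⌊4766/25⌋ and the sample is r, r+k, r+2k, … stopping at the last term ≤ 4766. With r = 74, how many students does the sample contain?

25

k = ⌊4766/25⌋ = 190
Achieved size = ⌊(4766 − 74)/190⌋ + 1 = ⌊4692/190⌋ + 1 = 24 + 1 = 25
(last selection: 74 + 24×190 = 4634 ≤ 4766; next would be 4824 > 4766)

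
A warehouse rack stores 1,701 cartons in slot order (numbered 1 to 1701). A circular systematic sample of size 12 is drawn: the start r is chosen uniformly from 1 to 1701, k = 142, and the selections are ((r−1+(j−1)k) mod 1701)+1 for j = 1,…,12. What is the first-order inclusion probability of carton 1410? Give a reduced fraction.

4/567

For each position j, as r ranges over 1…1701 the j-th selection hits every carton exactly once, so carton 1410 is selected for exactly 12 of the 1701 starts.
Inclusion probability = 12/1701 = 4/567.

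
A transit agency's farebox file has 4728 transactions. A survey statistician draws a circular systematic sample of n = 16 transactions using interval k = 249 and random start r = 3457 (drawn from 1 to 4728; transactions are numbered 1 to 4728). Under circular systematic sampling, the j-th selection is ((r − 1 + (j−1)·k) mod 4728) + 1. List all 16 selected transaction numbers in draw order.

Selection 1: 3457
Selection 2: 3457 + 249 = 3706
Selection 3: 3706 + 249 = 3955
Selection 4: 3955 + 249 = 4204
Selection 5: 4204 + 249 = 4453
Selection 6: 4453 + 249 = 4702
Selection 7: 4702 + 249 = 4951 → 4951 − 4728 = 223
Selection 8: 223 + 249 = 472
Selection 9: 472 + 249 = 721
Selection 10: 721 + 249 = 970
Selection 11: 970 + 249 = 1219
Selection 12: 1219 + 249 = 1468
Selection 13: 1468 + 249 = 1717
Selection 14: 1717 + 249 = 1966
Selection 15: 1966 + 249 = 2215
Selection 16: 2215 + 249 = 2464

3457, 3706, 3955, 4204, 4453, 4702, 223, 472, 721, 970, 1219, 1468, 1717, 1966, 2215, 2464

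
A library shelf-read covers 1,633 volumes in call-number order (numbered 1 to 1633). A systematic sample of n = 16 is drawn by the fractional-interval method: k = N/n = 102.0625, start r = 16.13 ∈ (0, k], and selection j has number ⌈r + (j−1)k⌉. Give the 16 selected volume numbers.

17, 119, 221, 323, 425, 527, 629, 731, 833, 935, 1037, 1139, 1241, 1343, 1446, 1548

j=1: r + 0k = 16.13 → ⌈·⌉ = 17
j=2: r + 1k = 118.1925 → ⌈·⌉ = 119
j=3: r + 2k = 220.255 → ⌈·⌉ = 221
j=4: r + 3k = 322.3175 → ⌈·⌉ = 323
j=5: r + 4k = 424.38 → ⌈·⌉ = 425
j=6: r + 5k = 526.4425 → ⌈·⌉ = 527
j=7: r + 6k = 628.505 → ⌈·⌉ = 629
j=8: r + 7k = 730.5675 → ⌈·⌉ = 731
j=9: r + 8k = 832.63 → ⌈·⌉ = 833
j=10: r + 9k = 934.6925 → ⌈·⌉ = 935
j=11: r + 10k = 1036.755 → ⌈·⌉ = 1037
j=12: r + 11k = 1138.8175 → ⌈·⌉ = 1139
j=13: r + 12k = 1240.88 → ⌈·⌉ = 1241
j=14: r + 13k = 1342.9425 → ⌈·⌉ = 1343
j=15: r + 14k = 1445.005 → ⌈·⌉ = 1446
j=16: r + 15k = 1547.0675 → ⌈·⌉ = 1548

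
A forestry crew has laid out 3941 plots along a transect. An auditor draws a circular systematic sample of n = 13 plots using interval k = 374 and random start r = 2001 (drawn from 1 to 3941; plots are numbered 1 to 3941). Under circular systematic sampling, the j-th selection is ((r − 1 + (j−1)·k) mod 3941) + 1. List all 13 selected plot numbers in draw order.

Selection 1: 2001
Selection 2: 2001 + 374 = 2375
Selection 3: 2375 + 374 = 2749
Selection 4: 2749 + 374 = 3123
Selection 5: 3123 + 374 = 3497
Selection 6: 3497 + 374 = 3871
Selection 7: 3871 + 374 = 4245 → 4245 − 3941 = 304
Selection 8: 304 + 374 = 678
Selection 9: 678 + 374 = 1052
Selection 10: 1052 + 374 = 1426
Selection 11: 1426 + 374 = 1800
Selection 12: 1800 + 374 = 2174
Selection 13: 2174 + 374 = 2548

2001, 2375, 2749, 3123, 3497, 3871, 304, 678, 1052, 1426, 1800, 2174, 2548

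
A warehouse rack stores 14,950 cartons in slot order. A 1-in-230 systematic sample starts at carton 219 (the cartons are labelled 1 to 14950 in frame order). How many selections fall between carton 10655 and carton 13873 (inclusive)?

14

k = 230
First selection ≥ 10655: 219 + ⌈(10655−219)/230⌉·230 = 219 + 46×230 = 10799
Last selection ≤ 13873: 219 + ⌊(13873−219)/230⌋·230 = 219 + 59×230 = 13789
Count = 59 − 46 + 1 = 14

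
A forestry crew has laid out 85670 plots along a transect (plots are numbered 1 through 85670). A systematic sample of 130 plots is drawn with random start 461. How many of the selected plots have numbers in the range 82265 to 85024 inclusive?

4

k = 85670/130 = 659
First selection ≥ 82265: 461 + ⌈(82265−461)/659⌉·659 = 461 + 125×659 = 82836
Last selection ≤ 85024: 461 + ⌊(85024−461)/659⌋·659 = 461 + 128×659 = 84813
Count = 128 − 125 + 1 = 4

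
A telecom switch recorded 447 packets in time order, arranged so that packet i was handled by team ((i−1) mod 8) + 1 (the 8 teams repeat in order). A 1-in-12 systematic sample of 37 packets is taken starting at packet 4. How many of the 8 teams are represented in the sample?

Consecutive selections differ by k = 12, so their team numbers differ by 12 mod 8 = 4.
gcd(12, 8) = 4, so the sample visits 8/4 = 2 distinct residues mod 8.
Start 4 is team 4; the teams hit are 4, 8.

2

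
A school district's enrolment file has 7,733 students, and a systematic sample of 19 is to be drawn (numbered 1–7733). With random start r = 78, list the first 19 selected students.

k = N/n = 7733/19 = 407
student 1: 78
student 2: 78 + 407 = 485
student 3: 485 + 407 = 892
student 4: 892 + 407 = 1299
student 5: 1299 + 407 = 1706
student 6: 1706 + 407 = 2113
student 7: 2113 + 407 = 2520
student 8: 2520 + 407 = 2927
student 9: 2927 + 407 = 3334
student 10: 3334 + 407 = 3741
student 11: 3741 + 407 = 4148
student 12: 4148 + 407 = 4555
student 13: 4555 + 407 = 4962
student 14: 4962 + 407 = 5369
student 15: 5369 + 407 = 5776
student 16: 5776 + 407 = 6183
student 17: 6183 + 407 = 6590
student 18: 6590 + 407 = 6997
student 19: 6997 + 407 = 7404

78, 485, 892, 1299, 1706, 2113, 2520, 2927, 3334, 3741, 4148, 4555, 4962, 5369, 5776, 6183, 6590, 6997, 7404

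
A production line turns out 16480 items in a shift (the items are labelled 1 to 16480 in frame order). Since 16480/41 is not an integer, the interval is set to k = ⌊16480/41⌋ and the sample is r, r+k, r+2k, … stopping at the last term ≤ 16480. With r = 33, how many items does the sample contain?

k = ⌊16480/41⌋ = 401
Achieved size = ⌊(16480 − 33)/401⌋ + 1 = ⌊16447/401⌋ + 1 = 41 + 1 = 42
(last selection: 33 + 41×401 = 16474 ≤ 16480; next would be 16875 > 16480)

42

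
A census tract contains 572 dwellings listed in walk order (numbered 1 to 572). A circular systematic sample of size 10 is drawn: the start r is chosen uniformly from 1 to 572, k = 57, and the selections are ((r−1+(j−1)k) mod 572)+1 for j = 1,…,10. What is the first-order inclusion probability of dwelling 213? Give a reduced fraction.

5/286

For each position j, as r ranges over 1…572 the j-th selection hits every dwelling exactly once, so dwelling 213 is selected for exactly 10 of the 572 starts.
Inclusion probability = 10/572 = 5/286.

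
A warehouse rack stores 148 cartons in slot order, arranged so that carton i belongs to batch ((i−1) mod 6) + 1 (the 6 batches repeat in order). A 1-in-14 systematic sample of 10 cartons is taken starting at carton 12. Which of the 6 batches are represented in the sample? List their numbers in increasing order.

2, 4, 6

Consecutive selections differ by k = 14, so their batch numbers differ by 14 mod 6 = 2.
gcd(14, 6) = 2, so the sample visits 6/2 = 3 distinct residues mod 6.
Start 12 is batch 6; the batches hit are 2, 4, 6.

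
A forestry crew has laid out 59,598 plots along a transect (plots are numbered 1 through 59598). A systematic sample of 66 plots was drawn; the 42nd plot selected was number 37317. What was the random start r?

294

k = 59598/66 = 903
r = 37317 − (42−1)×903 = 37317 − 37023 = 294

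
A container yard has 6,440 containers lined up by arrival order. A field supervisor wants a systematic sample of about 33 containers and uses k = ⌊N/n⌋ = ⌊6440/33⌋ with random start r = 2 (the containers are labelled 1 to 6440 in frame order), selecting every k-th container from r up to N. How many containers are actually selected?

34

k = ⌊6440/33⌋ = 195
Achieved size = ⌊(6440 − 2)/195⌋ + 1 = ⌊6438/195⌋ + 1 = 33 + 1 = 34
(last selection: 2 + 33×195 = 6437 ≤ 6440; next would be 6632 > 6440)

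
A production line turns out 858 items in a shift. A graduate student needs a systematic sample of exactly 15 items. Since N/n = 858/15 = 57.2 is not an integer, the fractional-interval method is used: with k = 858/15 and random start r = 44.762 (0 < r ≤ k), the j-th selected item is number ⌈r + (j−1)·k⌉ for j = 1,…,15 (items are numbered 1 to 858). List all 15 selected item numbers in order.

45, 102, 160, 217, 274, 331, 388, 446, 503, 560, 617, 674, 732, 789, 846

j=1: r + 0k = 44.762 → ⌈·⌉ = 45
j=2: r + 1k = 101.962 → ⌈·⌉ = 102
j=3: r + 2k = 159.162 → ⌈·⌉ = 160
j=4: r + 3k = 216.362 → ⌈·⌉ = 217
j=5: r + 4k = 273.562 → ⌈·⌉ = 274
j=6: r + 5k = 330.762 → ⌈·⌉ = 331
j=7: r + 6k = 387.962 → ⌈·⌉ = 388
j=8: r + 7k = 445.162 → ⌈·⌉ = 446
j=9: r + 8k = 502.362 → ⌈·⌉ = 503
j=10: r + 9k = 559.562 → ⌈·⌉ = 560
j=11: r + 10k = 616.762 → ⌈·⌉ = 617
j=12: r + 11k = 673.962 → ⌈·⌉ = 674
j=13: r + 12k = 731.162 → ⌈·⌉ = 732
j=14: r + 13k = 788.362 → ⌈·⌉ = 789
j=15: r + 14k = 845.562 → ⌈·⌉ = 846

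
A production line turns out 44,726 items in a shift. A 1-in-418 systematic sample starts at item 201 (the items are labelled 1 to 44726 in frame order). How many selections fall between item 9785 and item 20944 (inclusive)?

27

k = 418
First selection ≥ 9785: 201 + ⌈(9785−201)/418⌉·418 = 201 + 23×418 = 9815
Last selection ≤ 20944: 201 + ⌊(20944−201)/418⌋·418 = 201 + 49×418 = 20683
Count = 49 − 23 + 1 = 27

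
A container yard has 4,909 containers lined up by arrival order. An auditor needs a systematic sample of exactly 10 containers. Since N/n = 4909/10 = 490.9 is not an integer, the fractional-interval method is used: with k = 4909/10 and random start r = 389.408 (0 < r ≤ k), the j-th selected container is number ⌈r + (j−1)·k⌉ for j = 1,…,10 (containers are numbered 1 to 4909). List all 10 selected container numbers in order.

j=1: r + 0k = 389.408 → ⌈·⌉ = 390
j=2: r + 1k = 880.308 → ⌈·⌉ = 881
j=3: r + 2k = 1371.208 → ⌈·⌉ = 1372
j=4: r + 3k = 1862.108 → ⌈·⌉ = 1863
j=5: r + 4k = 2353.008 → ⌈·⌉ = 2354
j=6: r + 5k = 2843.908 → ⌈·⌉ = 2844
j=7: r + 6k = 3334.808 → ⌈·⌉ = 3335
j=8: r + 7k = 3825.708 → ⌈·⌉ = 3826
j=9: r + 8k = 4316.608 → ⌈·⌉ = 4317
j=10: r + 9k = 4807.508 → ⌈·⌉ = 4808

390, 881, 1372, 1863, 2354, 2844, 3335, 3826, 4317, 4808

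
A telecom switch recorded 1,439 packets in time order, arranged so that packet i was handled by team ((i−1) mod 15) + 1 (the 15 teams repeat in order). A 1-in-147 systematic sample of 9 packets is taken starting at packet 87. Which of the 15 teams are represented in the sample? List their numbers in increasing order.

3, 6, 9, 12, 15

Consecutive selections differ by k = 147, so their team numbers differ by 147 mod 15 = 12.
gcd(147, 15) = 3, so the sample visits 15/3 = 5 distinct residues mod 15.
Start 87 is team 12; the teams hit are 3, 6, 9, 12, 15.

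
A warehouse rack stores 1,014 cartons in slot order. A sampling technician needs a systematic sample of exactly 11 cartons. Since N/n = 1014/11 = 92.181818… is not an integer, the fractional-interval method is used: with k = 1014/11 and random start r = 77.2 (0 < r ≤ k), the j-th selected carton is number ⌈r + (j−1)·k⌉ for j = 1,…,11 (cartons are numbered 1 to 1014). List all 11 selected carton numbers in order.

j=1: r + 0k = 77.2 → ⌈·⌉ = 78
j=2: r + 1k = 169.381818… → ⌈·⌉ = 170
j=3: r + 2k = 261.563636… → ⌈·⌉ = 262
j=4: r + 3k = 353.745454… → ⌈·⌉ = 354
j=5: r + 4k = 445.927272… → ⌈·⌉ = 446
j=6: r + 5k = 538.109090… → ⌈·⌉ = 539
j=7: r + 6k = 630.290909… → ⌈·⌉ = 631
j=8: r + 7k = 722.472727… → ⌈·⌉ = 723
j=9: r + 8k = 814.654545… → ⌈·⌉ = 815
j=10: r + 9k = 906.836363… → ⌈·⌉ = 907
j=11: r + 10k = 999.018181… → ⌈·⌉ = 1000

78, 170, 262, 354, 446, 539, 631, 723, 815, 907, 1000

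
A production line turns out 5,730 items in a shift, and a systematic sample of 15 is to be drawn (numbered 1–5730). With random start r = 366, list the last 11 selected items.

k = N/n = 5730/15 = 382
5th selection = 366 + 4×382 = 1894
6th: 1894 + 382 = 2276
7th: 2276 + 382 = 2658
8th: 2658 + 382 = 3040
9th: 3040 + 382 = 3422
10th: 3422 + 382 = 3804
11th: 3804 + 382 = 4186
12th: 4186 + 382 = 4568
13th: 4568 + 382 = 4950
14th: 4950 + 382 = 5332
15th: 5332 + 382 = 5714

1894, 2276, 2658, 3040, 3422, 3804, 4186, 4568, 4950, 5332, 5714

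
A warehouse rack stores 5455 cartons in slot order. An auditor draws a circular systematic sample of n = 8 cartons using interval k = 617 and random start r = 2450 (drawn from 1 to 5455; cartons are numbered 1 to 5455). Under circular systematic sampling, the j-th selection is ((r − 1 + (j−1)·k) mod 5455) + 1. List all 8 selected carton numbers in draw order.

2450, 3067, 3684, 4301, 4918, 80, 697, 1314

Selection 1: 2450
Selection 2: 2450 + 617 = 3067
Selection 3: 3067 + 617 = 3684
Selection 4: 3684 + 617 = 4301
Selection 5: 4301 + 617 = 4918
Selection 6: 4918 + 617 = 5535 → 5535 − 5455 = 80
Selection 7: 80 + 617 = 697
Selection 8: 697 + 617 = 1314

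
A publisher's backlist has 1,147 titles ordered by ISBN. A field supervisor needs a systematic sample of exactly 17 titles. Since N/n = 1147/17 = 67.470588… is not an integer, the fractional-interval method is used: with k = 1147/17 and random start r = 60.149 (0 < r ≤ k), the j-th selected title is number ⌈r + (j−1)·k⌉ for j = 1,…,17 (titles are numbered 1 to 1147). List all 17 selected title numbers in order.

j=1: r + 0k = 60.149 → ⌈·⌉ = 61
j=2: r + 1k = 127.619588… → ⌈·⌉ = 128
j=3: r + 2k = 195.090176… → ⌈·⌉ = 196
j=4: r + 3k = 262.560764… → ⌈·⌉ = 263
j=5: r + 4k = 330.031352… → ⌈·⌉ = 331
j=6: r + 5k = 397.501941… → ⌈·⌉ = 398
j=7: r + 6k = 464.972529… → ⌈·⌉ = 465
j=8: r + 7k = 532.443117… → ⌈·⌉ = 533
j=9: r + 8k = 599.913705… → ⌈·⌉ = 600
j=10: r + 9k = 667.384294… → ⌈·⌉ = 668
j=11: r + 10k = 734.854882… → ⌈·⌉ = 735
j=12: r + 11k = 802.325470… → ⌈·⌉ = 803
j=13: r + 12k = 869.796058… → ⌈·⌉ = 870
j=14: r + 13k = 937.266647… → ⌈·⌉ = 938
j=15: r + 14k = 1004.737235… → ⌈·⌉ = 1005
j=16: r + 15k = 1072.207823… → ⌈·⌉ = 1073
j=17: r + 16k = 1139.678411… → ⌈·⌉ = 1140

61, 128, 196, 263, 331, 398, 465, 533, 600, 668, 735, 803, 870, 938, 1005, 1073, 1140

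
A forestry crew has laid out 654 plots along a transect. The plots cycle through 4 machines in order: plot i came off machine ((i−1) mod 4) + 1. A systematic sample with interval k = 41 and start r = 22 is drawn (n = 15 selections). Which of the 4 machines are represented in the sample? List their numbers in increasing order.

1, 2, 3, 4

Consecutive selections differ by k = 41, so their machine numbers differ by 41 mod 4 = 1.
gcd(41, 4) = 1, so the sample visits 4/1 = 4 distinct residues mod 4.
Start 22 is machine 2; the machines hit are 1, 2, 3, 4.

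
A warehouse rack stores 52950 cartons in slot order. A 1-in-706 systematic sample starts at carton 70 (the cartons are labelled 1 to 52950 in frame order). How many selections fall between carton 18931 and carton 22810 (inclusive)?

6

k = 706
First selection ≥ 18931: 70 + ⌈(18931−70)/706⌉·706 = 70 + 27×706 = 19132
Last selection ≤ 22810: 70 + ⌊(22810−70)/706⌋·706 = 70 + 32×706 = 22662
Count = 32 − 27 + 1 = 6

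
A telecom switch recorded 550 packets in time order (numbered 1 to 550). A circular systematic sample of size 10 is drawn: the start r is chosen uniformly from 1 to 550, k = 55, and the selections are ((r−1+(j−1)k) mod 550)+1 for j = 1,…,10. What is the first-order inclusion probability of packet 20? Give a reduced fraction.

1/55

For each position j, as r ranges over 1…550 the j-th selection hits every packet exactly once, so packet 20 is selected for exactly 10 of the 550 starts.
Inclusion probability = 10/550 = 1/55.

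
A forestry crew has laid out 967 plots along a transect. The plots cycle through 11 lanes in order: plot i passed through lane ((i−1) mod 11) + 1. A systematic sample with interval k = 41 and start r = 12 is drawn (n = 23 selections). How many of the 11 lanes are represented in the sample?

11

Consecutive selections differ by k = 41, so their lane numbers differ by 41 mod 11 = 8.
gcd(41, 11) = 1, so the sample visits 11/1 = 11 distinct residues mod 11.
Start 12 is lane 1; the lanes hit are 1, 2, 3, 4, 5, 6, 7, 8, 9, 10, 11.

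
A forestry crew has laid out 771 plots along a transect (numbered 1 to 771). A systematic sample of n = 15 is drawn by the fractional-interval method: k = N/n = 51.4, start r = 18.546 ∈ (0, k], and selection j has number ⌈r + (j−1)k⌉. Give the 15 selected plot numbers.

19, 70, 122, 173, 225, 276, 327, 379, 430, 482, 533, 584, 636, 687, 739

j=1: r + 0k = 18.546 → ⌈·⌉ = 19
j=2: r + 1k = 69.946 → ⌈·⌉ = 70
j=3: r + 2k = 121.346 → ⌈·⌉ = 122
j=4: r + 3k = 172.746 → ⌈·⌉ = 173
j=5: r + 4k = 224.146 → ⌈·⌉ = 225
j=6: r + 5k = 275.546 → ⌈·⌉ = 276
j=7: r + 6k = 326.946 → ⌈·⌉ = 327
j=8: r + 7k = 378.346 → ⌈·⌉ = 379
j=9: r + 8k = 429.746 → ⌈·⌉ = 430
j=10: r + 9k = 481.146 → ⌈·⌉ = 482
j=11: r + 10k = 532.546 → ⌈·⌉ = 533
j=12: r + 11k = 583.946 → ⌈·⌉ = 584
j=13: r + 12k = 635.346 → ⌈·⌉ = 636
j=14: r + 13k = 686.746 → ⌈·⌉ = 687
j=15: r + 14k = 738.146 → ⌈·⌉ = 739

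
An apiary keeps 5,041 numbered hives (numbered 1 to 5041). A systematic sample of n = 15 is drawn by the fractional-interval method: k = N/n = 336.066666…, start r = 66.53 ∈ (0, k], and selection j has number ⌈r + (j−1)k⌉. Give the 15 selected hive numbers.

j=1: r + 0k = 66.53 → ⌈·⌉ = 67
j=2: r + 1k = 402.596666… → ⌈·⌉ = 403
j=3: r + 2k = 738.663333… → ⌈·⌉ = 739
j=4: r + 3k = 1074.73 → ⌈·⌉ = 1075
j=5: r + 4k = 1410.796666… → ⌈·⌉ = 1411
j=6: r + 5k = 1746.863333… → ⌈·⌉ = 1747
j=7: r + 6k = 2082.93 → ⌈·⌉ = 2083
j=8: r + 7k = 2418.996666… → ⌈·⌉ = 2419
j=9: r + 8k = 2755.063333… → ⌈·⌉ = 2756
j=10: r + 9k = 3091.13 → ⌈·⌉ = 3092
j=11: r + 10k = 3427.196666… → ⌈·⌉ = 3428
j=12: r + 11k = 3763.263333… → ⌈·⌉ = 3764
j=13: r + 12k = 4099.33 → ⌈·⌉ = 4100
j=14: r + 13k = 4435.396666… → ⌈·⌉ = 4436
j=15: r + 14k = 4771.463333… → ⌈·⌉ = 4772

67, 403, 739, 1075, 1411, 1747, 2083, 2419, 2756, 3092, 3428, 3764, 4100, 4436, 4772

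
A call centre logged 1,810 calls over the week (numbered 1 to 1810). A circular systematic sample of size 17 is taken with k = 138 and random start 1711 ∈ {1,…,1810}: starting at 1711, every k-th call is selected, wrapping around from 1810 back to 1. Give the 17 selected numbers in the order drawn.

1711, 39, 177, 315, 453, 591, 729, 867, 1005, 1143, 1281, 1419, 1557, 1695, 23, 161, 299

Selection 1: 1711
Selection 2: 1711 + 138 = 1849 → 1849 − 1810 = 39
Selection 3: 39 + 138 = 177
Selection 4: 177 + 138 = 315
Selection 5: 315 + 138 = 453
Selection 6: 453 + 138 = 591
Selection 7: 591 + 138 = 729
Selection 8: 729 + 138 = 867
Selection 9: 867 + 138 = 1005
Selection 10: 1005 + 138 = 1143
Selection 11: 1143 + 138 = 1281
Selection 12: 1281 + 138 = 1419
Selection 13: 1419 + 138 = 1557
Selection 14: 1557 + 138 = 1695
Selection 15: 1695 + 138 = 1833 → 1833 − 1810 = 23
Selection 16: 23 + 138 = 161
Selection 17: 161 + 138 = 299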